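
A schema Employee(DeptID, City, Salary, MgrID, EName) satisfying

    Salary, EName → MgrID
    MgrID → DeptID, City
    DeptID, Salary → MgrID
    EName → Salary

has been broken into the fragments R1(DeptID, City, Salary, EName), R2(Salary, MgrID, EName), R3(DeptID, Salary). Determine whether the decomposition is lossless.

Yes

Chase test. Columns are DeptID, City, Salary, MgrID, EName; row i has aⱼ where attribute j ∈ Ri, else bᵢⱼ.
Initial tableau (one row per fragment):
  row 1: a1 a2 a3 b14 a5
  row 2: b21 b22 a3 a4 a5
  row 3: a1 b32 a3 b34 b35
Rows 1 and 2 agree on Salary, EName; apply Salary, EName→MgrID and equate their MgrID entries.
Rows 1 and 2 agree on MgrID; apply MgrID→DeptID, City and equate their DeptID, City entries.
Rows 1 and 3 agree on DeptID, Salary; apply DeptID, Salary→MgrID and equate their MgrID entries.
Rows 1 and 3 agree on MgrID; apply MgrID→DeptID, City and equate their DeptID, City entries.
Row 1 is now all distinguished symbols — the join is lossless.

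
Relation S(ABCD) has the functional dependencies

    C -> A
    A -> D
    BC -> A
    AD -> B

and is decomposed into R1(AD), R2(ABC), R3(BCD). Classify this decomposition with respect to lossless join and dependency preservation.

lossless and dependency-preserving

Lossless test (chase): Rows 2 and 3 agree on C; apply C→A and equate their A entries. Rows 1 and 2 agree on A; apply A→D and equate their D entries. Rows 1 and 2 agree on AD; apply AD→B and equate their B entries. Row 2 is now all distinguished symbols — the join is lossless.
Dependency preservation: AD → B is not contained in any single fragment, but the restricted closure of its left-hand side across the fragments still reaches the right-hand side; the remaining FDs each lie inside some fragment. All dependencies are preserved.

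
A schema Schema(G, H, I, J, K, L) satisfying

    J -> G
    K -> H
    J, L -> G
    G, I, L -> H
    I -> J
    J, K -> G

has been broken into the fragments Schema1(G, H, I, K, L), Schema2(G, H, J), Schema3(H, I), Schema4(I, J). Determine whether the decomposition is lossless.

Chase test. Columns are G, H, I, J, K, L; row i has aⱼ where attribute j ∈ Schemai, else bᵢⱼ.
Initial tableau (one row per fragment):
  row 1: a1 a2 a3 b14 a5 a6
  row 2: a1 a2 b23 a4 b25 b26
  row 3: b31 a2 a3 b34 b35 b36
  row 4: b41 b42 a3 a4 b45 b46
Rows 2 and 4 agree on J; apply J→G and equate their G entries.
Rows 1 and 3 agree on I; apply I→J and equate their J entries.
Rows 1 and 4 agree on I; apply I→J and equate their J entries.
Rows 1 and 3 agree on J; apply J→G and equate their G entries.
Row 1 is now all distinguished symbols — the join is lossless.

Yes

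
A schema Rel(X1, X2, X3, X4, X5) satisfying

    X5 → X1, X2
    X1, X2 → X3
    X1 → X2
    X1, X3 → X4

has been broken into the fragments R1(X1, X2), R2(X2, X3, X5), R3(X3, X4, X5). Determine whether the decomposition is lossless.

Chase test. Columns are X1, X2, X3, X4, X5; row i has aⱼ where attribute j ∈ Ri, else bᵢⱼ.
Initial tableau (one row per fragment):
  row 1: a1 a2 b13 b14 b15
  row 2: b21 a2 a3 b24 a5
  row 3: b31 b32 a3 a4 a5
Rows 2 and 3 agree on X5; apply X5→X1, X2 and equate their X1, X2 entries.
Rows 2 and 3 agree on X1, X3; apply X1, X3→X4 and equate their X4 entries.
No row becomes fully distinguished — the join is lossy.

No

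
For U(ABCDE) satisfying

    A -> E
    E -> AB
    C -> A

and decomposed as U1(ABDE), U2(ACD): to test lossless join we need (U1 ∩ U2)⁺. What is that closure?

U1 ∩ U2 = {AD}.
A → E applies, adding E
E → AB applies, adding B
Closure: {ABDE}.

ABDE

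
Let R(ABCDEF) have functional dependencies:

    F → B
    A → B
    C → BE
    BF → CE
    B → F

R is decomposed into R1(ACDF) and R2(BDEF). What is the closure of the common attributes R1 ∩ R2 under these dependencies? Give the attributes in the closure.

R1 ∩ R2 = {DF}.
F → B applies, adding B
BF → CE applies, adding CE
Closure: {BCDEF}.

BCDEF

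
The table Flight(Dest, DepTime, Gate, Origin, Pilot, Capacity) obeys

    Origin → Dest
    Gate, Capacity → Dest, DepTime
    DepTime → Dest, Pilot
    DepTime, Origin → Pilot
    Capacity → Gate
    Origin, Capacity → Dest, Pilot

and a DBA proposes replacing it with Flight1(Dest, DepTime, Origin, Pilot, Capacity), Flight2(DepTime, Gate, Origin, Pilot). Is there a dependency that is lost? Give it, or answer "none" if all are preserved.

Capacity → Gate

Check Capacity → Gate: no single fragment contains all of {Gate, Capacity}, and the restricted closure of {Capacity} across the fragments never reaches {Gate}.
Origin → Dest is preserved.
Gate, Capacity → Dest, DepTime is preserved.
DepTime → Dest, Pilot is preserved.
DepTime, Origin → Pilot is preserved.
Origin, Capacity → Dest, Pilot is preserved.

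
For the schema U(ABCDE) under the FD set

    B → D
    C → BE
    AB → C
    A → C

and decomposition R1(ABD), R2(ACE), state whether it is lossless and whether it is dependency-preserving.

Lossless test: (A)⁺ = {ABCDE}, which contains all of one fragment — lossless.
Dependency preservation: the restricted closure of {C} across the fragments never reaches {BE}, so C → BE cannot be enforced without a join — not preserved.

lossless but not dependency-preserving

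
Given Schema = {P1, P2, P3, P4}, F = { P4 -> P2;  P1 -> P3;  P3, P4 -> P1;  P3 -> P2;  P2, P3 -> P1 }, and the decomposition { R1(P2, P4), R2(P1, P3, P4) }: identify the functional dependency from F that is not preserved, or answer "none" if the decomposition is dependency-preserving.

Check P3 → P2: no single fragment contains all of {P2, P3}, and the restricted closure of {P3} across the fragments never reaches {P2}.
P4 → P2 is preserved.
P1 → P3 is preserved.
P3, P4 → P1 is preserved.
P2, P3 → P1 is preserved.

P3 -> P2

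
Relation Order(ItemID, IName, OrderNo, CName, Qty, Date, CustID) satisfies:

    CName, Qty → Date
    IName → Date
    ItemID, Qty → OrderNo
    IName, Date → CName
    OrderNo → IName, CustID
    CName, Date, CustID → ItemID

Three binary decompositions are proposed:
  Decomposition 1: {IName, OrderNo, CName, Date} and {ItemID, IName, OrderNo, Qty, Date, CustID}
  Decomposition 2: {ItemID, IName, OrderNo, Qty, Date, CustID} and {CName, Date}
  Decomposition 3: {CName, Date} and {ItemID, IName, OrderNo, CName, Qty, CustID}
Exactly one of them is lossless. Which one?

Decomposition 1: common = {IName, OrderNo, Date}, closure = {ItemID, IName, OrderNo, CName, Date, CustID} → lossless.
Decomposition 2: common = {Date}, closure = {Date} → lossy.
Decomposition 3: common = {CName}, closure = {CName} → lossy.

Decomposition 1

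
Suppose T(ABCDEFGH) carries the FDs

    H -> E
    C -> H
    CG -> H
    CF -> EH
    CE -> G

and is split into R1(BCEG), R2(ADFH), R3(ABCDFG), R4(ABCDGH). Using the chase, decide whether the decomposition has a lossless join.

Yes

Chase test. Columns are ABCDEFGH; row i has aⱼ where attribute j ∈ Ri, else bᵢⱼ.
Initial tableau (one row per fragment):
  row 1: b11 a2 a3 b14 a5 b16 a7 b18
  row 2: a1 b22 b23 a4 b25 a6 b27 a8
  row 3: a1 a2 a3 a4 b35 a6 a7 b38
  row 4: a1 a2 a3 a4 b45 b46 a7 a8
Rows 2 and 4 agree on H; apply H→E and equate their E entries.
Rows 1 and 3 agree on C; apply C→H and equate their H entries.
Rows 1 and 4 agree on C; apply C→H and equate their H entries.
Rows 1 and 2 agree on H; apply H→E and equate their E entries.
Rows 1 and 3 agree on H; apply H→E and equate their E entries.
Row 3 is now all distinguished symbols — the join is lossless.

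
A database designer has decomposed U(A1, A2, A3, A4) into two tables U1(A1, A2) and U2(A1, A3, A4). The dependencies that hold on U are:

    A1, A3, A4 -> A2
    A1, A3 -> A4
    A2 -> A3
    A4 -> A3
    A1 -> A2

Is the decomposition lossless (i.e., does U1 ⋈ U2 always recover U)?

Common attributes: U1 ∩ U2 = {A1}.
Closure of {A1}: A1 → A2 applies, adding A2; A2 → A3 applies, adding A3; A1, A3 → A4 applies, adding A4. So (A1)⁺ = {A1, A2, A3, A4}.
This closure contains every attribute of U1, so U1 ∩ U2 → U1. The join is lossless.

Yes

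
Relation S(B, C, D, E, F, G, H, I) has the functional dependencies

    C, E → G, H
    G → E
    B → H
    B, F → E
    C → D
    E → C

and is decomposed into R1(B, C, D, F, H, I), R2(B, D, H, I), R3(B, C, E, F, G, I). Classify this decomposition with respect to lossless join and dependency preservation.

Lossless test (chase): Rows 1 and 3 agree on B; apply B→H and equate their H entries. Rows 1 and 3 agree on B, F; apply B, F→E and equate their E entries. Rows 1 and 3 agree on C; apply C→D and equate their D entries. Rows 1 and 3 agree on C, E; apply C, E→G, H and equate their G, H entries. Row 1 is now all distinguished symbols — the join is lossless.
Dependency preservation: the restricted closure of {C, E} across the fragments never reaches {G, H}, so C, E → G, H cannot be enforced without a join — not preserved.

lossless but not dependency-preserving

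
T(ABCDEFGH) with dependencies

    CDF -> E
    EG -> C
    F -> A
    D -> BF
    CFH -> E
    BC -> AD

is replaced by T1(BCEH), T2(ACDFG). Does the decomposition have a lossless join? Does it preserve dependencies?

Lossless test: (C)⁺ = {C}, which is a superkey of neither fragment — lossy.
Dependency preservation: the restricted closure of {CDF} across the fragments never reaches {E}, so CDF → E cannot be enforced without a join — not preserved.

lossy and not dependency-preserving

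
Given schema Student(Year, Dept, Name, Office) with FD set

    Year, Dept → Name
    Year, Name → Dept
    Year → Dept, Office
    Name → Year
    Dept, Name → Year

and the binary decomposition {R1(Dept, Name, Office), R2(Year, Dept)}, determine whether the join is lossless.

No

Common attributes: R1 ∩ R2 = {Dept}.
No dependency enlarges {Dept}, so (Dept)⁺ = {Dept}.
The closure contains neither all of R1 = {Dept, Name, Office} nor all of R2 = {Year, Dept}, so the common attributes are not a superkey of either fragment. The join is lossy.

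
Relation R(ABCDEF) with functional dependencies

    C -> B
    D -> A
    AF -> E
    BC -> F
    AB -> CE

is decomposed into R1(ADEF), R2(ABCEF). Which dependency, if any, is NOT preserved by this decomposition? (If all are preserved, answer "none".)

C → B lies within R2.
D → A lies within R1.
AF → E lies within R1.
BC → F lies within R2.
AB → CE lies within R2.
Every dependency is enforceable on the fragments, so the decomposition is dependency-preserving.

none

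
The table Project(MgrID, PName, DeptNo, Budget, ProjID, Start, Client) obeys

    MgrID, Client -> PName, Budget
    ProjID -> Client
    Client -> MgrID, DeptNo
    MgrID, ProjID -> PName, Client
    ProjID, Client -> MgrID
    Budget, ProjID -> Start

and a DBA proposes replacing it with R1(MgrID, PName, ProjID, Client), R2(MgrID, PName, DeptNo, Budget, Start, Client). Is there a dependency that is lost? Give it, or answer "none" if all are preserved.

Budget, ProjID -> Start

Check Budget, ProjID → Start: no single fragment contains all of {Budget, ProjID, Start}, and the restricted closure of {Budget, ProjID} across the fragments never reaches {Start}.
MgrID, Client → PName, Budget is preserved.
ProjID → Client is preserved.
Client → MgrID, DeptNo is preserved.
MgrID, ProjID → PName, Client is preserved.
ProjID, Client → MgrID is preserved.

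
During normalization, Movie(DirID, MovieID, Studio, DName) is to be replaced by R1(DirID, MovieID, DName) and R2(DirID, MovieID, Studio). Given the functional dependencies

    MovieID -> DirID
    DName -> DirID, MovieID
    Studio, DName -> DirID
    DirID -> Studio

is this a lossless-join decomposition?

Common attributes: R1 ∩ R2 = {DirID, MovieID}.
Closure of {DirID, MovieID}: DirID → Studio applies, adding Studio. So (DirID, MovieID)⁺ = {DirID, MovieID, Studio}.
This closure contains every attribute of R2, so R1 ∩ R2 → R2. The join is lossless.

Yes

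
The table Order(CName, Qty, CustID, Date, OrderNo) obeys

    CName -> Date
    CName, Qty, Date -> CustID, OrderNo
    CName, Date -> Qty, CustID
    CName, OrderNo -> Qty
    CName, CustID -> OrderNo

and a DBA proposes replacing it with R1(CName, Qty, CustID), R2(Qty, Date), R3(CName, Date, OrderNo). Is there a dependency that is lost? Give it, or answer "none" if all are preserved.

CName → Date lies within R3.
CName, Qty, Date → CustID, OrderNo: restricted closure across fragments reaches CustID, OrderNo.
CName, Date → Qty, CustID: restricted closure across fragments reaches Qty, CustID.
CName, OrderNo → Qty: restricted closure across fragments reaches Qty.
CName, CustID → OrderNo: restricted closure across fragments reaches OrderNo.
Every dependency is enforceable on the fragments, so the decomposition is dependency-preserving.

none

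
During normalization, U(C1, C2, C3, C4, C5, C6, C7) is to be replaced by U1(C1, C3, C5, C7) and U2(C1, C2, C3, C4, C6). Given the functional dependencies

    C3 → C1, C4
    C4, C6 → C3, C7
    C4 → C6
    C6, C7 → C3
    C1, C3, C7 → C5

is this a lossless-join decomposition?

Common attributes: U1 ∩ U2 = {C1, C3}.
Closure of {C1, C3}: C3 → C1, C4 applies, adding C4; C4 → C6 applies, adding C6; C4, C6 → C3, C7 applies, adding C7; C1, C3, C7 → C5 applies, adding C5. So (C1, C3)⁺ = {C1, C3, C4, C5, C6, C7}.
This closure contains every attribute of U1, so U1 ∩ U2 → U1. The join is lossless.

Yes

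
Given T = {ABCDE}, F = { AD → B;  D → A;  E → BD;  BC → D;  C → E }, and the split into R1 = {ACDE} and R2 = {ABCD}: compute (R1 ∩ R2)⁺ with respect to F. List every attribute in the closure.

R1 ∩ R2 = {ACD}.
AD → B applies, adding B
C → E applies, adding E
Closure: {ABCDE}.

ABCDE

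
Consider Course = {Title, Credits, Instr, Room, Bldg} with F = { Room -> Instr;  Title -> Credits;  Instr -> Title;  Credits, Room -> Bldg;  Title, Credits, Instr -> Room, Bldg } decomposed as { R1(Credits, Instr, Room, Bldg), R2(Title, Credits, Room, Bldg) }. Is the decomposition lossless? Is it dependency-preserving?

lossless and dependency-preserving

Lossless test: (Credits, Room, Bldg)⁺ = {Title, Credits, Instr, Room, Bldg}, which contains all of one fragment — lossless.
Dependency preservation: Instr → Title; Title, Credits, Instr → Room, Bldg are not contained in any single fragment, but the restricted closure of each left-hand side across the fragments still reaches the right-hand side; the remaining FDs each lie inside some fragment. All dependencies are preserved.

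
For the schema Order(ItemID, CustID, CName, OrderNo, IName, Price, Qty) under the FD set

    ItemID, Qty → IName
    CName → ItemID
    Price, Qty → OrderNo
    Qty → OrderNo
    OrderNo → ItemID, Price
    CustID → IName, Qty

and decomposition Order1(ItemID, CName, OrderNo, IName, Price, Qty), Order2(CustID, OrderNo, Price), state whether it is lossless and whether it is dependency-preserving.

lossy and not dependency-preserving

Lossless test: (OrderNo, Price)⁺ = {ItemID, OrderNo, Price}, which is a superkey of neither fragment — lossy.
Dependency preservation: the restricted closure of {CustID} across the fragments never reaches {IName, Qty}, so CustID → IName, Qty cannot be enforced without a join — not preserved.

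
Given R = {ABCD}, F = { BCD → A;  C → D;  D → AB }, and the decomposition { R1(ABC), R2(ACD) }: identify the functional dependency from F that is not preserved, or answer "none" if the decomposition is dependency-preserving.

D → AB

Check D → AB: no single fragment contains all of {ABD}, and the restricted closure of {D} across the fragments never reaches {AB}.
BCD → A is preserved.
C → D is preserved.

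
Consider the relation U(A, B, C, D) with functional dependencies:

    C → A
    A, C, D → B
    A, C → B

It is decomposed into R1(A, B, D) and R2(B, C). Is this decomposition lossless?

No

Common attributes: R1 ∩ R2 = {B}.
No dependency enlarges {B}, so (B)⁺ = {B}.
The closure contains neither all of R1 = {A, B, D} nor all of R2 = {B, C}, so the common attributes are not a superkey of either fragment. The join is lossy.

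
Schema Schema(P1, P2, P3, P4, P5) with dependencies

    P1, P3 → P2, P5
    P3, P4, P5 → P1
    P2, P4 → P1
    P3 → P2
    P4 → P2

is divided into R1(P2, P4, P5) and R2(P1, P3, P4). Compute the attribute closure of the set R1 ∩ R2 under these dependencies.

R1 ∩ R2 = {P4}.
P4 → P2 applies, adding P2
P2, P4 → P1 applies, adding P1
Closure: {P1, P2, P4}.

P1, P2, P4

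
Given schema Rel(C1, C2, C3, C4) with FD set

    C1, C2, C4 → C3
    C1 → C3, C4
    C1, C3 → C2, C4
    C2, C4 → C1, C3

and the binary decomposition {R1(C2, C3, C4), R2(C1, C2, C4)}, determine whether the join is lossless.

Common attributes: R1 ∩ R2 = {C2, C4}.
Closure of {C2, C4}: C2, C4 → C1, C3 applies, adding C1, C3. So (C2, C4)⁺ = {C1, C2, C3, C4}.
This closure contains every attribute of R1, so R1 ∩ R2 → R1. The join is lossless.

Yes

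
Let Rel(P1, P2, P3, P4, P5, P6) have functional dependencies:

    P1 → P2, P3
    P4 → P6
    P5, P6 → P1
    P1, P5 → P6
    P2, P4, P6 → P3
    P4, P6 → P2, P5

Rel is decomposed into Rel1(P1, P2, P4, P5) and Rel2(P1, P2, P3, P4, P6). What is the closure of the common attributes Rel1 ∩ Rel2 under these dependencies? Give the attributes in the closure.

P1, P2, P3, P4, P5, P6

Rel1 ∩ Rel2 = {P1, P2, P4}.
P1 → P2, P3 applies, adding P3
P4 → P6 applies, adding P6
P4, P6 → P2, P5 applies, adding P5
Closure: {P1, P2, P3, P4, P5, P6}.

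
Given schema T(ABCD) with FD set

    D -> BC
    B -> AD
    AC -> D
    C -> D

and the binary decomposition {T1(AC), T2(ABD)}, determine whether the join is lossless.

Common attributes: T1 ∩ T2 = {A}.
No dependency enlarges {A}, so (A)⁺ = {A}.
The closure contains neither all of T1 = {AC} nor all of T2 = {ABD}, so the common attributes are not a superkey of either fragment. The join is lossy.

No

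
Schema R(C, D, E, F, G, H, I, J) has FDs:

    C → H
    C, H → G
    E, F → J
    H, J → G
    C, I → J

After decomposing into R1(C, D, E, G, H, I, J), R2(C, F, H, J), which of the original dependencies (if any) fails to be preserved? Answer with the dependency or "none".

Check E, F → J: no single fragment contains all of {E, F, J}, and the restricted closure of {E, F} across the fragments never reaches {J}.
C → H is preserved.
C, H → G is preserved.
H, J → G is preserved.
C, I → J is preserved.

E, F → J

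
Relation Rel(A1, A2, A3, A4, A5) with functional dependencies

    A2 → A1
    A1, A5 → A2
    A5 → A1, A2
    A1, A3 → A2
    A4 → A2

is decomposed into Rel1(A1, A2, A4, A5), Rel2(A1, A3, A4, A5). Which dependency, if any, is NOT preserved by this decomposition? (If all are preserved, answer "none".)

Check A1, A3 → A2: no single fragment contains all of {A1, A2, A3}, and the restricted closure of {A1, A3} across the fragments never reaches {A2}.
A2 → A1 is preserved.
A1, A5 → A2 is preserved.
A5 → A1, A2 is preserved.
A4 → A2 is preserved.

A1, A3 → A2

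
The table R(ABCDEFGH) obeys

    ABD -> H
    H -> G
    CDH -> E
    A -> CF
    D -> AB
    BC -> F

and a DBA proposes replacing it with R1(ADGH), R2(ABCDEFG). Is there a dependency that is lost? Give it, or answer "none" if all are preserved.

none

ABD → H: restricted closure across fragments reaches H.
H → G lies within R1.
CDH → E: restricted closure across fragments reaches E.
A → CF lies within R2.
D → AB lies within R2.
BC → F lies within R2.
Every dependency is enforceable on the fragments, so the decomposition is dependency-preserving.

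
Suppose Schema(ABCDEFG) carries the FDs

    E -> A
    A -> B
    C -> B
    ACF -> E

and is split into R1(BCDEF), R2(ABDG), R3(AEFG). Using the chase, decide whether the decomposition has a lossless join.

Chase test. Columns are ABCDEFG; row i has aⱼ where attribute j ∈ Ri, else bᵢⱼ.
Initial tableau (one row per fragment):
  row 1: b11 a2 a3 a4 a5 a6 b17
  row 2: a1 a2 b23 a4 b25 b26 a7
  row 3: a1 b32 b33 b34 a5 a6 a7
Rows 1 and 3 agree on E; apply E→A and equate their A entries.
Rows 1 and 3 agree on A; apply A→B and equate their B entries.
No row becomes fully distinguished — the join is lossy.

No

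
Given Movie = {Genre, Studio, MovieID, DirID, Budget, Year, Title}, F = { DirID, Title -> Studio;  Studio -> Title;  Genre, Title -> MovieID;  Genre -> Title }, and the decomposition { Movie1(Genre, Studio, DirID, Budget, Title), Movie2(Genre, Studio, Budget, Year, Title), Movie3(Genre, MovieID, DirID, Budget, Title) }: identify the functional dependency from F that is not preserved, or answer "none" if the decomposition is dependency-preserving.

none

DirID, Title → Studio lies within Movie1.
Studio → Title lies within Movie1.
Genre, Title → MovieID lies within Movie3.
Genre → Title lies within Movie1.
Every dependency is enforceable on the fragments, so the decomposition is dependency-preserving.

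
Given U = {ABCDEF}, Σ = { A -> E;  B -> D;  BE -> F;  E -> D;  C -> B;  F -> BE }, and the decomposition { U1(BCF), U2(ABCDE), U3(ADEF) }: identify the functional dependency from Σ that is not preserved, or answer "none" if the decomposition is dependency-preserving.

Check BE → F: no single fragment contains all of {BEF}, and the restricted closure of {BE} across the fragments never reaches {F}.
A → E is preserved.
B → D is preserved.
E → D is preserved.
C → B is preserved.
F → BE is preserved.

BE -> F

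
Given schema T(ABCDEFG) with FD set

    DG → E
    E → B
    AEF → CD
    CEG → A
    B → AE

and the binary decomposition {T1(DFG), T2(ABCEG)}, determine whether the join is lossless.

Common attributes: T1 ∩ T2 = {G}.
No dependency enlarges {G}, so (G)⁺ = {G}.
The closure contains neither all of T1 = {DFG} nor all of T2 = {ABCEG}, so the common attributes are not a superkey of either fragment. The join is lossy.

No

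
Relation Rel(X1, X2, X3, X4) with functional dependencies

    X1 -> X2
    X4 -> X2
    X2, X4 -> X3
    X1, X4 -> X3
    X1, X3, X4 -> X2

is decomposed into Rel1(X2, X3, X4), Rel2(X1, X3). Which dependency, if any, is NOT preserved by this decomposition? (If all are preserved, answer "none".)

Check X1 → X2: no single fragment contains all of {X1, X2}, and the restricted closure of {X1} across the fragments never reaches {X2}.
X4 → X2 is preserved.
X2, X4 → X3 is preserved.
X1, X4 → X3 is preserved.
X1, X3, X4 → X2 is preserved.

X1 -> X2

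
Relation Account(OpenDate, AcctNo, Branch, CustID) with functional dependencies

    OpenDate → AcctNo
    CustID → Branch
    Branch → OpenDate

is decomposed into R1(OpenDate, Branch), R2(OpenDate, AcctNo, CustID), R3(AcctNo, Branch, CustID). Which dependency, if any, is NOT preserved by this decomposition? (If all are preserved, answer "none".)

OpenDate → AcctNo lies within R2.
CustID → Branch lies within R3.
Branch → OpenDate lies within R1.
Every dependency is enforceable on the fragments, so the decomposition is dependency-preserving.

none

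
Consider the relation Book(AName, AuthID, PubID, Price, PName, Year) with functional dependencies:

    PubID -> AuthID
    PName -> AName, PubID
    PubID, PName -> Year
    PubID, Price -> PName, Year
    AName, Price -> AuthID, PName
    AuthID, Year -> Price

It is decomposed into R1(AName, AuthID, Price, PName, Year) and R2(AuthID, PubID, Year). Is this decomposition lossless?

No

Common attributes: R1 ∩ R2 = {AuthID, Year}.
Closure of {AuthID, Year}: AuthID, Year → Price applies, adding Price. So (AuthID, Year)⁺ = {AuthID, Price, Year}.
The closure contains neither all of R1 = {AName, AuthID, Price, PName, Year} nor all of R2 = {AuthID, PubID, Year}, so the common attributes are not a superkey of either fragment. The join is lossy.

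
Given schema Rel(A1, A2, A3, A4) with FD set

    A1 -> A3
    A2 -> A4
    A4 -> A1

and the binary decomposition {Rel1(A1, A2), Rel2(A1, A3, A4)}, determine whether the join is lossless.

Common attributes: Rel1 ∩ Rel2 = {A1}.
Closure of {A1}: A1 → A3 applies, adding A3. So (A1)⁺ = {A1, A3}.
The closure contains neither all of Rel1 = {A1, A2} nor all of Rel2 = {A1, A3, A4}, so the common attributes are not a superkey of either fragment. The join is lossy.

No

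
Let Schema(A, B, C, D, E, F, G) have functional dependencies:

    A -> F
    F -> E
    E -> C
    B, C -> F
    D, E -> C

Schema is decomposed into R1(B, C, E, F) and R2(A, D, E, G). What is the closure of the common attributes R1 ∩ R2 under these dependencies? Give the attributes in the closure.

R1 ∩ R2 = {E}.
E → C applies, adding C
Closure: {C, E}.

C, E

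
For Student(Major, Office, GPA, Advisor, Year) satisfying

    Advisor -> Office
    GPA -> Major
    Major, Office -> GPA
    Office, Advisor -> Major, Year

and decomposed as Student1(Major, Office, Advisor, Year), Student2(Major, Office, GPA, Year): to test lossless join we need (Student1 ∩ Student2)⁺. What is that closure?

Student1 ∩ Student2 = {Major, Office, Year}.
Major, Office → GPA applies, adding GPA
Closure: {Major, Office, GPA, Year}.

Major, Office, GPA, Year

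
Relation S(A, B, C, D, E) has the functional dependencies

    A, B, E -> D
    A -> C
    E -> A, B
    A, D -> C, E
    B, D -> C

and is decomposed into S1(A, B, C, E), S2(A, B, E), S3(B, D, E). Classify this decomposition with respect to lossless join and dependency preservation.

Lossless test (chase): Rows 1 and 2 agree on A, B, E; apply A, B, E→D and equate their D entries. Rows 1 and 2 agree on A; apply A→C and equate their C entries. Rows 1 and 3 agree on E; apply E→A, B and equate their A, B entries. Rows 1 and 3 agree on A, B, E; apply A, B, E→D and equate their D entries. Rows 1 and 3 agree on A; apply A→C and equate their C entries. Row 1 is now all distinguished symbols — the join is lossless.
Dependency preservation: the restricted closure of {A, D} across the fragments never reaches {C, E}, so A, D → C, E cannot be enforced without a join — not preserved.

lossless but not dependency-preserving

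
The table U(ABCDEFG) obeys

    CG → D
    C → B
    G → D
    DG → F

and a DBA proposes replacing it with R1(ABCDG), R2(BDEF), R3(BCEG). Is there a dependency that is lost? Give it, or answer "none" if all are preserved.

DG → F

Check DG → F: no single fragment contains all of {DFG}, and the restricted closure of {DG} across the fragments never reaches {F}.
CG → D is preserved.
C → B is preserved.
G → D is preserved.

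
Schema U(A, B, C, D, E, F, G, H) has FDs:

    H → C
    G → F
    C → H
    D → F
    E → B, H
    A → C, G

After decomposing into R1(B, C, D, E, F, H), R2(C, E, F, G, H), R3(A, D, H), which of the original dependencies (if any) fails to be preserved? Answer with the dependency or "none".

Check A → C, G: no single fragment contains all of {A, C, G}, and the restricted closure of {A} across the fragments never reaches {C, G}.
H → C is preserved.
G → F is preserved.
C → H is preserved.
D → F is preserved.
E → B, H is preserved.

A → C, G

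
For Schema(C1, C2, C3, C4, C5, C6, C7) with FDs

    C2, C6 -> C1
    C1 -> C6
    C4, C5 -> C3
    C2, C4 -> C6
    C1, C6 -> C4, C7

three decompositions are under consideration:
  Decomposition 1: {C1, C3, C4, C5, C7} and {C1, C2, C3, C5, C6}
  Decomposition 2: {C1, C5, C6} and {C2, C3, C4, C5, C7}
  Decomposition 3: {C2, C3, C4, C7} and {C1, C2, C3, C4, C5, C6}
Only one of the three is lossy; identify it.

Decomposition 2

Decomposition 1: common = {C1, C3, C5}, closure = {C1, C3, C4, C5, C6, C7} → lossless.
Decomposition 2: common = {C5}, closure = {C5} → lossy.
Decomposition 3: common = {C2, C3, C4}, closure = {C1, C2, C3, C4, C6, C7} → lossless.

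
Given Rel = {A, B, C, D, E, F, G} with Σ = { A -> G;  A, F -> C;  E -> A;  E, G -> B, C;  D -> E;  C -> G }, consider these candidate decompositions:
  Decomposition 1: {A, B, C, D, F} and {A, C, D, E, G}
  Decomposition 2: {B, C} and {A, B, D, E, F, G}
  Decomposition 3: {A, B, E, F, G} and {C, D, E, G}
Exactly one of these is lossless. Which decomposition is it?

Decomposition 1

Decomposition 1: common = {A, C, D}, closure = {A, B, C, D, E, G} → lossless.
Decomposition 2: common = {B}, closure = {B} → lossy.
Decomposition 3: common = {E, G}, closure = {A, B, C, E, G} → lossy.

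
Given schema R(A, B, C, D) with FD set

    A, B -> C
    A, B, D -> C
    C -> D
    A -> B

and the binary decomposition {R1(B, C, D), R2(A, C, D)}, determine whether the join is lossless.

Common attributes: R1 ∩ R2 = {C, D}.
No dependency enlarges {C, D}, so (C, D)⁺ = {C, D}.
The closure contains neither all of R1 = {B, C, D} nor all of R2 = {A, C, D}, so the common attributes are not a superkey of either fragment. The join is lossy.

No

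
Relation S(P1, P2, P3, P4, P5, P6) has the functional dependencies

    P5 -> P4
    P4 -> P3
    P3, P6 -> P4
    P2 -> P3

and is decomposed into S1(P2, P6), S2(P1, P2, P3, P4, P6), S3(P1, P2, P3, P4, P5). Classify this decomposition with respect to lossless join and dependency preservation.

lossy but dependency-preserving

Lossless test (chase): Rows 1 and 2 agree on P2; apply P2→P3 and equate their P3 entries. Rows 1 and 2 agree on P3, P6; apply P3, P6→P4 and equate their P4 entries. No row becomes fully distinguished — the join is lossy.
Dependency preservation: every FD's attributes lie within a single fragment, so each can be enforced locally — preserved.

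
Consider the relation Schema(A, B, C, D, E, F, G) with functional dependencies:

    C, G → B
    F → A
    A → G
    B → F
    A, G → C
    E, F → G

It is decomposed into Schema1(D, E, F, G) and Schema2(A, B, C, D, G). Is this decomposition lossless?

No

Common attributes: Schema1 ∩ Schema2 = {D, G}.
No dependency enlarges {D, G}, so (D, G)⁺ = {D, G}.
The closure contains neither all of Schema1 = {D, E, F, G} nor all of Schema2 = {A, B, C, D, G}, so the common attributes are not a superkey of either fragment. The join is lossy.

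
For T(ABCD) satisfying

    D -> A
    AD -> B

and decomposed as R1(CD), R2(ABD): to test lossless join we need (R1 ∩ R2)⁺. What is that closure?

ABD

R1 ∩ R2 = {D}.
D → A applies, adding A
AD → B applies, adding B
Closure: {ABD}.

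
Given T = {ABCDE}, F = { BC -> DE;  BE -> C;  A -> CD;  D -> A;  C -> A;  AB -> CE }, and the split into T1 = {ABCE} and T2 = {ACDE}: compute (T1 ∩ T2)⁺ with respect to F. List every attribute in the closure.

ACDE

T1 ∩ T2 = {ACE}.
A → CD applies, adding D
Closure: {ACDE}.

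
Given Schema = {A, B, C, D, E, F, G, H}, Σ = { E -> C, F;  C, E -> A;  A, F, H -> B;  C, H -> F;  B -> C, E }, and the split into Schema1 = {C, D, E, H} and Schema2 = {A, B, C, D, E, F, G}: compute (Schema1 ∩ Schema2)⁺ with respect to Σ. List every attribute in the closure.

A, C, D, E, F

Schema1 ∩ Schema2 = {C, D, E}.
E → C, F applies, adding F
C, E → A applies, adding A
Closure: {A, C, D, E, F}.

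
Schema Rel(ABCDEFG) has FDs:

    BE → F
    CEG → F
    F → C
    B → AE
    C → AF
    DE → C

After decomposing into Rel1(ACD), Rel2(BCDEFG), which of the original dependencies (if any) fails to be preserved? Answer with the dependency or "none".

none

BE → F lies within Rel2.
CEG → F lies within Rel2.
F → C lies within Rel2.
B → AE: restricted closure across fragments reaches AE.
C → AF: restricted closure across fragments reaches AF.
DE → C lies within Rel2.
Every dependency is enforceable on the fragments, so the decomposition is dependency-preserving.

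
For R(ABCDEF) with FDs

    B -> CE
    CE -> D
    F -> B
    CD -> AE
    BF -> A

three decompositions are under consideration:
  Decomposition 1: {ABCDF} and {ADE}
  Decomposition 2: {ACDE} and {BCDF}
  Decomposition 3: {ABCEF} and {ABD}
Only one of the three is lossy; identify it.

Decomposition 1: common = {AD}, closure = {AD} → lossy.
Decomposition 2: common = {CD}, closure = {ACDE} → lossless.
Decomposition 3: common = {AB}, closure = {ABCDE} → lossless.

Decomposition 1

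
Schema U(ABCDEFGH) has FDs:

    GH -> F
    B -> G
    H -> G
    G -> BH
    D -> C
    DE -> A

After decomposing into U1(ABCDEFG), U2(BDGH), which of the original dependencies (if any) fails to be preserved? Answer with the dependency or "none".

GH → F: restricted closure across fragments reaches F.
B → G lies within U1.
H → G lies within U2.
G → BH lies within U2.
D → C lies within U1.
DE → A lies within U1.
Every dependency is enforceable on the fragments, so the decomposition is dependency-preserving.

none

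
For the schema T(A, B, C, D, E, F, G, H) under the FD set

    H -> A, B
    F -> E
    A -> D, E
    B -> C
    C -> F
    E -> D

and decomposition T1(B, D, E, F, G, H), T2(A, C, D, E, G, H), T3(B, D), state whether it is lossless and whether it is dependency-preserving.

Lossless test (chase): Rows 1 and 2 agree on H; apply H→A, B and equate their A, B entries. Rows 1 and 2 agree on B; apply B→C and equate their C entries. Rows 1 and 3 agree on B; apply B→C and equate their C entries. Rows 1 and 2 agree on C; apply C→F and equate their F entries. Rows 1 and 3 agree on C; apply C→F and equate their F entries. Rows 1 and 3 agree on F; apply F→E and equate their E entries. Row 1 is now all distinguished symbols — the join is lossless.
Dependency preservation: the restricted closure of {B} across the fragments never reaches {C}, so B → C cannot be enforced without a join — not preserved.

lossless but not dependency-preserving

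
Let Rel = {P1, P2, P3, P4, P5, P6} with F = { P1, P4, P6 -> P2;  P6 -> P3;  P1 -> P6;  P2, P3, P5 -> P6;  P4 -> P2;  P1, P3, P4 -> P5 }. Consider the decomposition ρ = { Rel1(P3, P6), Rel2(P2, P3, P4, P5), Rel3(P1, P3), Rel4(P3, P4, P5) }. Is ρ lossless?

No

Chase test. Columns are P1, P2, P3, P4, P5, P6; row i has aⱼ where attribute j ∈ Reli, else bᵢⱼ.
Initial tableau (one row per fragment):
  row 1: b11 b12 a3 b14 b15 a6
  row 2: b21 a2 a3 a4 a5 b26
  row 3: a1 b32 a3 b34 b35 b36
  row 4: b41 b42 a3 a4 a5 b46
Rows 2 and 4 agree on P4; apply P4→P2 and equate their P2 entries.
Rows 2 and 4 agree on P2, P3, P5; apply P2, P3, P5→P6 and equate their P6 entries.
No row becomes fully distinguished — the join is lossy.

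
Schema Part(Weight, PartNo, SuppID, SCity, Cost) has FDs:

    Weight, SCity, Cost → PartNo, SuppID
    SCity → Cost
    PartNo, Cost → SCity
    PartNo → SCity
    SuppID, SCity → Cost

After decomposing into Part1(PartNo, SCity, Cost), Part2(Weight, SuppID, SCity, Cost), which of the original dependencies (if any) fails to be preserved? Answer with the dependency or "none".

Check Weight, SCity, Cost → PartNo, SuppID: no single fragment contains all of {Weight, PartNo, SuppID, SCity, Cost}, and the restricted closure of {Weight, SCity, Cost} across the fragments never reaches {PartNo, SuppID}.
SCity → Cost is preserved.
PartNo, Cost → SCity is preserved.
PartNo → SCity is preserved.
SuppID, SCity → Cost is preserved.

Weight, SCity, Cost → PartNo, SuppID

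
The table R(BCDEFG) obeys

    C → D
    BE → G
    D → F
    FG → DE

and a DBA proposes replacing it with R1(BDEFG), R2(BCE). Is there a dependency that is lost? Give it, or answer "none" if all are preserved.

C → D

Check C → D: no single fragment contains all of {CD}, and the restricted closure of {C} across the fragments never reaches {D}.
BE → G is preserved.
D → F is preserved.
FG → DE is preserved.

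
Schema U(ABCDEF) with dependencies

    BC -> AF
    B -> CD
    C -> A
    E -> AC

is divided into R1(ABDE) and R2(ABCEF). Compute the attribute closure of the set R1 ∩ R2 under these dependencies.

R1 ∩ R2 = {ABE}.
B → CD applies, adding CD
BC → AF applies, adding F
Closure: {ABCDEF}.

ABCDEF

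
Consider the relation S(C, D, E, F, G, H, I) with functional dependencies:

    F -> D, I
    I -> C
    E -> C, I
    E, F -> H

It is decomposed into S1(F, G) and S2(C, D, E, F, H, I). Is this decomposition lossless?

No

Common attributes: S1 ∩ S2 = {F}.
Closure of {F}: F → D, I applies, adding D, I; I → C applies, adding C. So (F)⁺ = {C, D, F, I}.
The closure contains neither all of S1 = {F, G} nor all of S2 = {C, D, E, F, H, I}, so the common attributes are not a superkey of either fragment. The join is lossy.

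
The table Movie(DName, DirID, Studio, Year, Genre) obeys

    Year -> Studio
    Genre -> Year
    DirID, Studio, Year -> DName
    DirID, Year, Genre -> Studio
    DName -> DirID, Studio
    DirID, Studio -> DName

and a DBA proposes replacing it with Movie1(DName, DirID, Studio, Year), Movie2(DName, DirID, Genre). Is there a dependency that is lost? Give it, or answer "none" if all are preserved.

Check Genre → Year: no single fragment contains all of {Year, Genre}, and the restricted closure of {Genre} across the fragments never reaches {Year}.
Year → Studio is preserved.
DirID, Studio, Year → DName is preserved.
DirID, Year, Genre → Studio is preserved.
DName → DirID, Studio is preserved.
DirID, Studio → DName is preserved.

Genre -> Year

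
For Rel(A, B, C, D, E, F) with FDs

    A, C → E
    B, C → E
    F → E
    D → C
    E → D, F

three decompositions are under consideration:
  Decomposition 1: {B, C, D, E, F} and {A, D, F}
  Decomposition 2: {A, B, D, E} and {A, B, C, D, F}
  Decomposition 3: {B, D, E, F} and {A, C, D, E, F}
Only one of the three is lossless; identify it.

Decomposition 1: common = {D, F}, closure = {C, D, E, F} → lossy.
Decomposition 2: common = {A, B, D}, closure = {A, B, C, D, E, F} → lossless.
Decomposition 3: common = {D, E, F}, closure = {C, D, E, F} → lossy.

Decomposition 2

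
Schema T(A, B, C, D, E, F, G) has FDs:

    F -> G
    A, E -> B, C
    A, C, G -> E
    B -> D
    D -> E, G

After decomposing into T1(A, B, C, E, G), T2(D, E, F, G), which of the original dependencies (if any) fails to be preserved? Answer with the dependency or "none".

B -> D

Check B → D: no single fragment contains all of {B, D}, and the restricted closure of {B} across the fragments never reaches {D}.
F → G is preserved.
A, E → B, C is preserved.
A, C, G → E is preserved.
D → E, G is preserved.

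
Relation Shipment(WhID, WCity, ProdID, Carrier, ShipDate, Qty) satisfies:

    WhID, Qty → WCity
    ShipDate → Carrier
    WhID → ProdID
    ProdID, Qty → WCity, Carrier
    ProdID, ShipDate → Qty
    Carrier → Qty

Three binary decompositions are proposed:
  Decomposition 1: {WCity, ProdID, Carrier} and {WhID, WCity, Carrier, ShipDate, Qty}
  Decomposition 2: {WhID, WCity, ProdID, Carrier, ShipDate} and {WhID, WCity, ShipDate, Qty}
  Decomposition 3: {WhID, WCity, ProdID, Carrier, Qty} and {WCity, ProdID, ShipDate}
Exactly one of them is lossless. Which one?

Decomposition 2

Decomposition 1: common = {WCity, Carrier}, closure = {WCity, Carrier, Qty} → lossy.
Decomposition 2: common = {WhID, WCity, ShipDate}, closure = {WhID, WCity, ProdID, Carrier, ShipDate, Qty} → lossless.
Decomposition 3: common = {WCity, ProdID}, closure = {WCity, ProdID} → lossy.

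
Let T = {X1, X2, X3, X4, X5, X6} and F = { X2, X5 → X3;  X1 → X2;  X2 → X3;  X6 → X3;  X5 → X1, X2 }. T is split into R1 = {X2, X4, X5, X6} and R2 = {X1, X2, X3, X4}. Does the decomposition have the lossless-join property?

Common attributes: R1 ∩ R2 = {X2, X4}.
Closure of {X2, X4}: X2 → X3 applies, adding X3. So (X2, X4)⁺ = {X2, X3, X4}.
The closure contains neither all of R1 = {X2, X4, X5, X6} nor all of R2 = {X1, X2, X3, X4}, so the common attributes are not a superkey of either fragment. The join is lossy.

No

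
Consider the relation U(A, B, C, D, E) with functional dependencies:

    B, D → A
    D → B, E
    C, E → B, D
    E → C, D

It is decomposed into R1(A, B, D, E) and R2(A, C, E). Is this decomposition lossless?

Yes

Common attributes: R1 ∩ R2 = {A, E}.
Closure of {A, E}: E → C, D applies, adding C, D; D → B, E applies, adding B. So (A, E)⁺ = {A, B, C, D, E}.
This closure contains every attribute of R1, so R1 ∩ R2 → R1. The join is lossless.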